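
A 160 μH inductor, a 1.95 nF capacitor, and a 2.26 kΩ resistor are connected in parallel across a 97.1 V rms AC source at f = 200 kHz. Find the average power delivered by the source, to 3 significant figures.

4.17 W

ω = 2πf = 1.257e+06 rad/s
X_L = ωL = 201 Ω
X_C = 1/(ωC) = 408 Ω
Parallel: admittances add. Y = 1/R + 1/(jωL) + jωC
Y = (0.000442 − j0.00252) S
|Y| = 0.00256 S → |Z| = 1/|Y| = 390 Ω, ∠Z = −∠Y = 80.1°
I = V/|Z| = 249 mA
P = VI cos φ = 97.1 × 0.249 × cos(80.1°) = 4.17 W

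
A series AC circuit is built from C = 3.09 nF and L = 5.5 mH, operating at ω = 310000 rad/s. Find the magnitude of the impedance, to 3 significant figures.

X_L = ωL = 1700 Ω
X_C = 1/(ωC) = 1040 Ω
Net reactance X = X_L − X_C = 661 Ω
Z = j661 Ω
|Z| = √(0² + 661²) = 661 Ω

661 Ω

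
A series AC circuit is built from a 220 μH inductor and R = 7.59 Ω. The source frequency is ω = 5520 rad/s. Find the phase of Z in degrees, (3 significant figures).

9.09°

X_L = ωL = 1.21 Ω
Z = 7.59 + j1.21 Ω
|Z| = √(7.59² + 1.21²) = 7.69 Ω
∠Z = arctan(1.21/7.59) = 9.09°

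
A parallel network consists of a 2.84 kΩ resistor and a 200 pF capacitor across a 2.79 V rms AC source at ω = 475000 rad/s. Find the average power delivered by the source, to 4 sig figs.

X_C = 1/(ωC) = 10530 Ω
Parallel: admittances add. Y = 1/R + jωC
Y = (0.0003521 + j9.5e-05) S
|Y| = 0.0003647 S → |Z| = 1/|Y| = 2742 Ω, ∠Z = −∠Y = -15.10°
I = V/|Z| = 1.018 mA
P = VI cos φ = 2.79 × 0.001018 × cos(-15.10°) = 2.741 mW

2.741 mW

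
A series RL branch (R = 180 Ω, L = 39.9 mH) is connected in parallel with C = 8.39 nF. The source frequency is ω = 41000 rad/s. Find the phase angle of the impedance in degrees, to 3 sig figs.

75.7°

X_L = ωL = 1640 Ω
X_C = 1/(ωC) = 2910 Ω
Branch 1 (R+jX_L): Z₁ = 180 + j1640 Ω, |Z₁| = 1650 Ω
Branch 2 (−jX_C): Z₂ = −j2910 Ω
Parallel: Z = Z₁Z₂/(Z₁+Z₂), |Z| = 3730 Ω, ∠Z = 75.7°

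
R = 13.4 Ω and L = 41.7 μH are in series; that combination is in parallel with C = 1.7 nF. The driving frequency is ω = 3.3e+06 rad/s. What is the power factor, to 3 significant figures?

0.404

X_L = ωL = 138 Ω
X_C = 1/(ωC) = 178 Ω
Branch 1 (R+jX_L): Z₁ = 13.4 + j138 Ω, |Z₁| = 138 Ω
Branch 2 (−jX_C): Z₂ = −j178 Ω
Parallel: Z = Z₁Z₂/(Z₁+Z₂), |Z| = 576 Ω, ∠Z = 66.2°
cos φ = cos(66.2°) = 0.404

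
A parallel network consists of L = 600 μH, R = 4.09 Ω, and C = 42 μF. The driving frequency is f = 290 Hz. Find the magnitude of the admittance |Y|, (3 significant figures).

873 mS

ω = 2πf = 1822 rad/s
X_L = ωL = 1.09 Ω
X_C = 1/(ωC) = 13.1 Ω
Parallel: admittances add. Y = 1/R + 1/(jωL) + jωC
Y = (0.244 − j0.838) S
|Y| = 0.873 S → |Z| = 1/|Y| = 1.15 Ω, ∠Z = −∠Y = 73.7°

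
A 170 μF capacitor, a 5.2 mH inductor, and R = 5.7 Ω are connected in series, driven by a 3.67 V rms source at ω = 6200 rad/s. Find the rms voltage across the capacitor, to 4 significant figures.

X_L = ωL = 32.24 Ω
X_C = 1/(ωC) = 0.9488 Ω
Net reactance X = X_L − X_C = 31.29 Ω
Z = 5.700 + j31.29 Ω
|Z| = √(5.700² + 31.29²) = 31.81 Ω
I = V/|Z| = 115.4 mA
V_C = I·|Z_C| = 0.1154 × 0.9488 = 0.1095 V

0.1095 V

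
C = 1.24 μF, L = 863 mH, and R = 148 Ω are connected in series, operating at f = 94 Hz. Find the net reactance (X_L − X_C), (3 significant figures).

-856 Ω

ω = 2πf = 590.6 rad/s
X_L = ωL = 510 Ω
X_C = 1/(ωC) = 1370 Ω
X = 510 − 1370 = -856 Ω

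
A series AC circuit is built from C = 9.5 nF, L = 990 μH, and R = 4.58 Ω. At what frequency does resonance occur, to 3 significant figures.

51.9 kHz

ω₀ = 1/√(LC) = 1/√(0.00099 × 9.5e-09) = 326100 rad/s
f₀ = ω₀/(2π) = 51.9 kHz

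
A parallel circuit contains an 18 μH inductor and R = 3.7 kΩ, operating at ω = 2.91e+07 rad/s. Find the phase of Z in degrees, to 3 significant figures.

81.9°

X_L = ωL = 524 Ω
Parallel: admittances add. Y = 1/R + 1/(jωL)
Y = (0.000270 − j0.00191) S
|Y| = 0.00193 S → |Z| = 1/|Y| = 519 Ω, ∠Z = −∠Y = 81.9°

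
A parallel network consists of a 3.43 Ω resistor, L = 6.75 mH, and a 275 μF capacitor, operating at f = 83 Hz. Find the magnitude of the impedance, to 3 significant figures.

3.09 Ω

ω = 2πf = 521.5 rad/s
X_L = ωL = 3.52 Ω
X_C = 1/(ωC) = 6.97 Ω
Parallel: admittances add. Y = 1/R + 1/(jωL) + jωC
Y = (0.292 − j0.141) S
|Y| = 0.324 S → |Z| = 1/|Y| = 3.09 Ω, ∠Z = −∠Y = 25.8°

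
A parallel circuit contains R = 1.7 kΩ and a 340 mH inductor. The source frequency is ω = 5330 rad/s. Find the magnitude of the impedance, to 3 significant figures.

X_L = ωL = 1810 Ω
Parallel: admittances add. Y = 1/R + 1/(jωL)
Y = (0.000588 − j0.000552) S
|Y| = 0.000807 S → |Z| = 1/|Y| = 1240 Ω, ∠Z = −∠Y = 43.2°

1240 Ω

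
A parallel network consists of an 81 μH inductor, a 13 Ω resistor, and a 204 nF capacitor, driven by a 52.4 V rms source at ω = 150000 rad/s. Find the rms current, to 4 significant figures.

4.857 A

X_L = ωL = 12.15 Ω
X_C = 1/(ωC) = 32.68 Ω
Parallel: admittances add. Y = 1/R + 1/(jωL) + jωC
Y = (0.07692 − j0.05170) S
|Y| = 0.09269 S → |Z| = 1/|Y| = 10.79 Ω, ∠Z = −∠Y = 33.91°
I = V/|Z| = 52.4/10.79 = 4.857 A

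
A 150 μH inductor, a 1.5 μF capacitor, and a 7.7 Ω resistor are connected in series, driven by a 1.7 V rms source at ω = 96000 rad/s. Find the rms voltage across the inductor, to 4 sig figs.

2.284 V

X_L = ωL = 14.40 Ω
X_C = 1/(ωC) = 6.944 Ω
Net reactance X = X_L − X_C = 7.456 Ω
Z = 7.700 + j7.456 Ω
|Z| = √(7.700² + 7.456²) = 10.72 Ω
I = V/|Z| = 158.6 mA
V_L = I·|Z_L| = 0.1586 × 14.40 = 2.284 V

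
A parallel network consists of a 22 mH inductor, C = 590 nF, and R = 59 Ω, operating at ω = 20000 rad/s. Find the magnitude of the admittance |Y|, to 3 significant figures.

X_L = ωL = 440 Ω
X_C = 1/(ωC) = 84.7 Ω
Parallel: admittances add. Y = 1/R + 1/(jωL) + jωC
Y = (0.0169 + j0.00953) S
|Y| = 0.0194 S → |Z| = 1/|Y| = 51.4 Ω, ∠Z = −∠Y = -29.3°

19.4 mS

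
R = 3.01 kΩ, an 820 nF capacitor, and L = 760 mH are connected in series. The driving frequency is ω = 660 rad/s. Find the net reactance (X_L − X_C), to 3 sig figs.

-1350 Ω

X_L = ωL = 502 Ω
X_C = 1/(ωC) = 1850 Ω
X = 502 − 1850 = -1350 Ω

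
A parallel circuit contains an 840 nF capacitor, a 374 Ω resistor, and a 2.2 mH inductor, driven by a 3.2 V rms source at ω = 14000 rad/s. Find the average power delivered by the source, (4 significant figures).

X_L = ωL = 30.80 Ω
X_C = 1/(ωC) = 85.03 Ω
Parallel: admittances add. Y = 1/R + 1/(jωL) + jωC
Y = (0.002674 − j0.02071) S
|Y| = 0.02088 S → |Z| = 1/|Y| = 47.89 Ω, ∠Z = −∠Y = 82.64°
I = V/|Z| = 66.81 mA
P = VI cos φ = 3.2 × 0.06681 × cos(82.64°) = 27.38 mW

27.38 mW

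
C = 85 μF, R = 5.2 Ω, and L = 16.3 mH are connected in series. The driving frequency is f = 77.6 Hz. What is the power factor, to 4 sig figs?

0.3059

ω = 2πf = 487.6 rad/s
X_L = ωL = 7.947 Ω
X_C = 1/(ωC) = 24.13 Ω
Net reactance X = X_L − X_C = -16.18 Ω
Z = 5.200 − j16.18 Ω
|Z| = √(5.200² + 16.18²) = 17.00 Ω
∠Z = arctan(-16.18/5.200) = -72.18°
cos φ = cos(-72.18°) = 0.3059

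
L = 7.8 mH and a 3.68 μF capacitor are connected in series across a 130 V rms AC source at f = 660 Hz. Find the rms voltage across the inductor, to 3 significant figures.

127 V

ω = 2πf = 4147 rad/s
X_L = ωL = 32.3 Ω
X_C = 1/(ωC) = 65.5 Ω
Net reactance X = X_L − X_C = -33.2 Ω
Z = − j33.2 Ω
|Z| = √(0² + 33.2²) = 33.2 Ω
I = V/|Z| = 3.92 A
V_L = I·|Z_L| = 3.92 × 32.3 = 127 V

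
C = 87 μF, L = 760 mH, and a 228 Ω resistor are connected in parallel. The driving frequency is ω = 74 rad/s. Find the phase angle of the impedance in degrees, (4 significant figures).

X_L = ωL = 56.24 Ω
X_C = 1/(ωC) = 155.3 Ω
Parallel: admittances add. Y = 1/R + 1/(jωL) + jωC
Y = (0.004386 − j0.01134) S
|Y| = 0.01216 S → |Z| = 1/|Y| = 82.23 Ω, ∠Z = −∠Y = 68.86°

68.86°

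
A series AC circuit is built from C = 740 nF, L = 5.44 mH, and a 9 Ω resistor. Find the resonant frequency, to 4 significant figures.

ω₀ = 1/√(LC) = 1/√(0.00544 × 7.4e-07) = 15760 rad/s
f₀ = ω₀/(2π) = 2.508 kHz

2.508 kHz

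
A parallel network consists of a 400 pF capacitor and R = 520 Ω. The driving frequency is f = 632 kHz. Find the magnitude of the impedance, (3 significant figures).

ω = 2πf = 3.971e+06 rad/s
X_C = 1/(ωC) = 630 Ω
Parallel: admittances add. Y = 1/R + jωC
Y = (0.00192 + j0.00159) S
|Y| = 0.00249 S → |Z| = 1/|Y| = 401 Ω, ∠Z = −∠Y = -39.6°

401 Ω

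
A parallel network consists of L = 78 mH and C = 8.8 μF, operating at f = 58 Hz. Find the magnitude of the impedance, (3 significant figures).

ω = 2πf = 364.4 rad/s
X_L = ωL = 28.4 Ω
X_C = 1/(ωC) = 312 Ω
Parallel: admittances add. Y = 1/(jωL) + jωC
Y = (0 − j0.0320) S
|Y| = 0.0320 S → |Z| = 1/|Y| = 31.3 Ω, ∠Z = −∠Y = 90.0°

31.3 Ω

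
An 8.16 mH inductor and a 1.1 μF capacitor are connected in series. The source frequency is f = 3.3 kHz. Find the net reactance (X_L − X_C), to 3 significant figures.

125 Ω

ω = 2πf = 20730 rad/s
X_L = ωL = 169 Ω
X_C = 1/(ωC) = 43.8 Ω
X = 169 − 43.8 = 125 Ω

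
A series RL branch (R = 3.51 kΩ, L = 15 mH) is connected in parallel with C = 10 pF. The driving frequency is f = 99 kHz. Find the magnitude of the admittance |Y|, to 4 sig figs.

94.52 μS

ω = 2πf = 622000 rad/s
X_L = ωL = 9331 Ω
X_C = 1/(ωC) = 160800 Ω
Branch 1 (R+jX_L): Z₁ = 3510 + j9331 Ω, |Z₁| = 9969 Ω
Branch 2 (−jX_C): Z₂ = −j160800 Ω
Parallel: Z = Z₁Z₂/(Z₁+Z₂), |Z| = 10580 Ω, ∠Z = 68.06°
|Y| = 1/|Z| = 94.52 μS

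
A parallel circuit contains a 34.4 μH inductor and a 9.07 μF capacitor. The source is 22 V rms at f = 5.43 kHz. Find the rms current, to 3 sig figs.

11.9 A

ω = 2πf = 34120 rad/s
X_L = ωL = 1.17 Ω
X_C = 1/(ωC) = 3.23 Ω
Parallel: admittances add. Y = 1/(jωL) + jωC
Y = (0 − j0.543) S
|Y| = 0.543 S → |Z| = 1/|Y| = 1.84 Ω, ∠Z = −∠Y = 90.0°
I = V/|Z| = 22/1.84 = 11.9 A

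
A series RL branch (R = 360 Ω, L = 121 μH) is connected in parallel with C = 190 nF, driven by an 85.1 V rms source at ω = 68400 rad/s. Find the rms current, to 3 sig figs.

X_L = ωL = 8.28 Ω
X_C = 1/(ωC) = 76.9 Ω
Branch 1 (R+jX_L): Z₁ = 360 + j8.28 Ω, |Z₁| = 360 Ω
Branch 2 (−jX_C): Z₂ = −j76.9 Ω
Parallel: Z = Z₁Z₂/(Z₁+Z₂), |Z| = 75.6 Ω, ∠Z = -77.9°
I = V/|Z| = 85.1/75.6 = 1.13 A

1.13 A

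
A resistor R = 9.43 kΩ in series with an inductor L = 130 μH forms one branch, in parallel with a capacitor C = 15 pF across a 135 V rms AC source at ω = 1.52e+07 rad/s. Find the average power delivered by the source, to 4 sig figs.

1.851 W

X_L = ωL = 1976 Ω
X_C = 1/(ωC) = 4386 Ω
Branch 1 (R+jX_L): Z₁ = 9430 + j1976 Ω, |Z₁| = 9635 Ω
Branch 2 (−jX_C): Z₂ = −j4386 Ω
Parallel: Z = Z₁Z₂/(Z₁+Z₂), |Z| = 4342 Ω, ∠Z = -63.83°
I = V/|Z| = 31.09 mA
P = VI cos φ = 135 × 0.03109 × cos(-63.83°) = 1.851 W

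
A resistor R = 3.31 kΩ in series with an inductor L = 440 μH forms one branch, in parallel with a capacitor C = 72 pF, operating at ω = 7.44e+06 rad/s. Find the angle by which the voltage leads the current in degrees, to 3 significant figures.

X_L = ωL = 3270 Ω
X_C = 1/(ωC) = 1870 Ω
Branch 1 (R+jX_L): Z₁ = 3310 + j3270 Ω, |Z₁| = 4660 Ω
Branch 2 (−jX_C): Z₂ = −j1870 Ω
Parallel: Z = Z₁Z₂/(Z₁+Z₂), |Z| = 2420 Ω, ∠Z = -68.3°

-68.3°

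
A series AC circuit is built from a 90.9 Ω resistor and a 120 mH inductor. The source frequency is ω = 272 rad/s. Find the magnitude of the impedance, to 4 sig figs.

X_L = ωL = 32.64 Ω
Z = 90.90 + j32.64 Ω
|Z| = √(90.90² + 32.64²) = 96.58 Ω

96.58 Ω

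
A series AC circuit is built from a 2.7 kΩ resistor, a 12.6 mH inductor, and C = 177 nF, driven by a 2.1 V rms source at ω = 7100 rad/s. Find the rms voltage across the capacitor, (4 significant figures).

0.5988 V

X_L = ωL = 89.46 Ω
X_C = 1/(ωC) = 795.7 Ω
Net reactance X = X_L − X_C = -706.3 Ω
Z = 2700 − j706.3 Ω
|Z| = √(2700² + 706.3²) = 2791 Ω
I = V/|Z| = 752.5 μA
V_C = I·|Z_C| = 0.0007525 × 795.7 = 0.5988 V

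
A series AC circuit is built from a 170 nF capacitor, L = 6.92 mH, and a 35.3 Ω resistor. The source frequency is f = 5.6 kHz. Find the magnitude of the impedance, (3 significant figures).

84.1 Ω

ω = 2πf = 35190 rad/s
X_L = ωL = 243 Ω
X_C = 1/(ωC) = 167 Ω
Net reactance X = X_L − X_C = 76.3 Ω
Z = 35.3 + j76.3 Ω
|Z| = √(35.3² + 76.3²) = 84.1 Ω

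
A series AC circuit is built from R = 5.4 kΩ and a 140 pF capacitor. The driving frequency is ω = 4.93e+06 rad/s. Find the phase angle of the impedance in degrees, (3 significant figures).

X_C = 1/(ωC) = 1450 Ω
Z = 5400 − j1450 Ω
|Z| = √(5400² + 1450²) = 5590 Ω
∠Z = arctan(-1450/5400) = -15.0°

-15.0°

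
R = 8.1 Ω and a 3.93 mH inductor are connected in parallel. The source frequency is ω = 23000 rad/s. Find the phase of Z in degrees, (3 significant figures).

X_L = ωL = 90.4 Ω
Parallel: admittances add. Y = 1/R + 1/(jωL)
Y = (0.123 − j0.0111) S
|Y| = 0.124 S → |Z| = 1/|Y| = 8.07 Ω, ∠Z = −∠Y = 5.12°

5.12°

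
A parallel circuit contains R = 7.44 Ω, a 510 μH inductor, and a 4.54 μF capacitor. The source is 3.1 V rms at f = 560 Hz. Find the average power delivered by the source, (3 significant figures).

ω = 2πf = 3519 rad/s
X_L = ωL = 1.79 Ω
X_C = 1/(ωC) = 62.6 Ω
Parallel: admittances add. Y = 1/R + 1/(jωL) + jωC
Y = (0.134 − j0.541) S
|Y| = 0.558 S → |Z| = 1/|Y| = 1.79 Ω, ∠Z = −∠Y = 76.1°
I = V/|Z| = 1.73 A
P = VI cos φ = 3.1 × 1.73 × cos(76.1°) = 1.29 W

1.29 W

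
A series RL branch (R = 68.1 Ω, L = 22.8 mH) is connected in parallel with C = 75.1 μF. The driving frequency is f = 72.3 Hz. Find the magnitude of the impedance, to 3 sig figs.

28.6 Ω

ω = 2πf = 454.3 rad/s
X_L = ωL = 10.4 Ω
X_C = 1/(ωC) = 29.3 Ω
Branch 1 (R+jX_L): Z₁ = 68.1 + j10.4 Ω, |Z₁| = 68.9 Ω
Branch 2 (−jX_C): Z₂ = −j29.3 Ω
Parallel: Z = Z₁Z₂/(Z₁+Z₂), |Z| = 28.6 Ω, ∠Z = -65.8°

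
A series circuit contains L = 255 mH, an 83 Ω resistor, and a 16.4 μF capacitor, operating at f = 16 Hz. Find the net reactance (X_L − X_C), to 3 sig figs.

-581 Ω

ω = 2πf = 100.5 rad/s
X_L = ωL = 25.6 Ω
X_C = 1/(ωC) = 607 Ω
X = 25.6 − 607 = -581 Ω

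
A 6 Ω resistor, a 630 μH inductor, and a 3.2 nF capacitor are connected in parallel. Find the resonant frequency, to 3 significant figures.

ω₀ = 1/√(LC) = 1/√(0.00063 × 3.2e-09) = 704300 rad/s
f₀ = ω₀/(2π) = 112 kHz

112 kHz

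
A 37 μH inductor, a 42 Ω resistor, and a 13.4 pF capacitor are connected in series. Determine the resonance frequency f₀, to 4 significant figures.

ω₀ = 1/√(LC) = 1/√(3.7e-05 × 1.34e-11) = 4.491e+07 rad/s
f₀ = ω₀/(2π) = 7.148 MHz

7.148 MHz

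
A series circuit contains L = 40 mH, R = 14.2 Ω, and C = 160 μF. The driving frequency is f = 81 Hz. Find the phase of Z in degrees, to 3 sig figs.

29.6°

ω = 2πf = 508.9 rad/s
X_L = ωL = 20.4 Ω
X_C = 1/(ωC) = 12.3 Ω
Net reactance X = X_L − X_C = 8.08 Ω
Z = 14.2 + j8.08 Ω
|Z| = √(14.2² + 8.08²) = 16.3 Ω
∠Z = arctan(8.08/14.2) = 29.6°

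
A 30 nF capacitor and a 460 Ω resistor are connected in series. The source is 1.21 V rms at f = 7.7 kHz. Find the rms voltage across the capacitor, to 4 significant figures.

1.006 V

ω = 2πf = 48380 rad/s
X_C = 1/(ωC) = 689.0 Ω
Z = 460.0 − j689.0 Ω
|Z| = √(460.0² + 689.0²) = 828.4 Ω
I = V/|Z| = 1.461 mA
V_C = I·|Z_C| = 0.001461 × 689.0 = 1.006 V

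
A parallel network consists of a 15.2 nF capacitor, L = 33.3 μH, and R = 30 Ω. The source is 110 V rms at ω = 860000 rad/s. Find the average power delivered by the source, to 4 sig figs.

X_L = ωL = 28.64 Ω
X_C = 1/(ωC) = 76.50 Ω
Parallel: admittances add. Y = 1/R + 1/(jωL) + jωC
Y = (0.03333 − j0.02185) S
|Y| = 0.03985 S → |Z| = 1/|Y| = 25.09 Ω, ∠Z = −∠Y = 33.24°
I = V/|Z| = 4.384 A
P = VI cos φ = 110 × 4.384 × cos(33.24°) = 403.3 W

403.3 W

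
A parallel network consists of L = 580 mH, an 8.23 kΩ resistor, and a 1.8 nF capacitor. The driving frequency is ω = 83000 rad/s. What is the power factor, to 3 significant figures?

0.687

X_L = ωL = 48100 Ω
X_C = 1/(ωC) = 6690 Ω
Parallel: admittances add. Y = 1/R + 1/(jωL) + jωC
Y = (0.000122 + j0.000129) S
|Y| = 0.000177 S → |Z| = 1/|Y| = 5650 Ω, ∠Z = −∠Y = -46.6°
cos φ = cos(-46.6°) = 0.687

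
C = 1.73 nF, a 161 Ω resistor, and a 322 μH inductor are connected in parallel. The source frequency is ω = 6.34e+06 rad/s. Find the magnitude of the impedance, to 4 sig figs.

X_L = ωL = 2041 Ω
X_C = 1/(ωC) = 91.17 Ω
Parallel: admittances add. Y = 1/R + 1/(jωL) + jωC
Y = (0.006211 + j0.01048) S
|Y| = 0.01218 S → |Z| = 1/|Y| = 82.10 Ω, ∠Z = −∠Y = -59.34°

82.10 Ω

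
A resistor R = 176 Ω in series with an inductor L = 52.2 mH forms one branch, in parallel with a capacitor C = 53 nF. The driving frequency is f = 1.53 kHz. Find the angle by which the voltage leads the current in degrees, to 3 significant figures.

ω = 2πf = 9613 rad/s
X_L = ωL = 502 Ω
X_C = 1/(ωC) = 1960 Ω
Branch 1 (R+jX_L): Z₁ = 176 + j502 Ω, |Z₁| = 532 Ω
Branch 2 (−jX_C): Z₂ = −j1960 Ω
Parallel: Z = Z₁Z₂/(Z₁+Z₂), |Z| = 709 Ω, ∠Z = 63.8°

63.8°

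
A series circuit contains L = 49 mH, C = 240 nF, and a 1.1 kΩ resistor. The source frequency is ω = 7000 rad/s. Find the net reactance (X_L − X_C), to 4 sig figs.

-252.2 Ω

X_L = ωL = 343.0 Ω
X_C = 1/(ωC) = 595.2 Ω
X = 343.0 − 595.2 = -252.2 Ω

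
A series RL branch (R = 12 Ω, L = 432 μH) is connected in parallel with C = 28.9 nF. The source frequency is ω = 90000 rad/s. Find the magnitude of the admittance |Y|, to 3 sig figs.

X_L = ωL = 38.9 Ω
X_C = 1/(ωC) = 384 Ω
Branch 1 (R+jX_L): Z₁ = 12.0 + j38.9 Ω, |Z₁| = 40.7 Ω
Branch 2 (−jX_C): Z₂ = −j384 Ω
Parallel: Z = Z₁Z₂/(Z₁+Z₂), |Z| = 45.2 Ω, ∠Z = 70.9°
|Y| = 1/|Z| = 22.1 mS

22.1 mS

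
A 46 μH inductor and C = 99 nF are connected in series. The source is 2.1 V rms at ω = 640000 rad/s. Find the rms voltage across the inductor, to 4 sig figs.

4.527 V

X_L = ωL = 29.44 Ω
X_C = 1/(ωC) = 15.78 Ω
Net reactance X = X_L − X_C = 13.66 Ω
Z = j13.66 Ω
|Z| = √(0² + 13.66²) = 13.66 Ω
I = V/|Z| = 153.8 mA
V_L = I·|Z_L| = 0.1538 × 29.44 = 4.527 V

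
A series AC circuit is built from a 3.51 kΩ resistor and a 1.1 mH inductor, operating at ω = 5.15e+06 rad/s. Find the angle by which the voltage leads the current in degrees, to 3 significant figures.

X_L = ωL = 5660 Ω
Z = 3510 + j5660 Ω
|Z| = √(3510² + 5660²) = 6660 Ω
∠Z = arctan(5660/3510) = 58.2°

58.2°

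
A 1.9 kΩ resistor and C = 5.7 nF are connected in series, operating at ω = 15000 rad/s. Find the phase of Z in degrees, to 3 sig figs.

X_C = 1/(ωC) = 11700 Ω
Z = 1900 − j11700 Ω
|Z| = √(1900² + 11700²) = 11800 Ω
∠Z = arctan(-11700/1900) = -80.8°

-80.8°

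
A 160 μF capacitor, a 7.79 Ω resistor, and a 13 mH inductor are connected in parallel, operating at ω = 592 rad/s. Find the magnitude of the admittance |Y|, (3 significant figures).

X_L = ωL = 7.70 Ω
X_C = 1/(ωC) = 10.6 Ω
Parallel: admittances add. Y = 1/R + 1/(jωL) + jωC
Y = (0.128 − j0.0352) S
|Y| = 0.133 S → |Z| = 1/|Y| = 7.51 Ω, ∠Z = −∠Y = 15.3°

133 mS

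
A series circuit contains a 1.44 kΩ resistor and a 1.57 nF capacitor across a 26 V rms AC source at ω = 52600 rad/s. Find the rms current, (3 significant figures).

2.13 mA

X_C = 1/(ωC) = 12100 Ω
Z = 1440 − j12100 Ω
|Z| = √(1440² + 12100²) = 12200 Ω
I = V/|Z| = 26/12200 = 2.13 mA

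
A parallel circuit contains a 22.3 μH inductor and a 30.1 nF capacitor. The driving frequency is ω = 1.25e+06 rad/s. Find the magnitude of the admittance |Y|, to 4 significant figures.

1.751 mS

X_L = ωL = 27.88 Ω
X_C = 1/(ωC) = 26.58 Ω
Parallel: admittances add. Y = 1/(jωL) + jωC
Y = (0 + j0.001751) S
|Y| = 0.001751 S → |Z| = 1/|Y| = 571.2 Ω, ∠Z = −∠Y = -90.00°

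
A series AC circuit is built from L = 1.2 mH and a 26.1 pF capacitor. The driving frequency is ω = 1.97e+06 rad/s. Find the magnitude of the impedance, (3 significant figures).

X_L = ωL = 2360 Ω
X_C = 1/(ωC) = 19400 Ω
Net reactance X = X_L − X_C = -17100 Ω
Z = − j17100 Ω
|Z| = √(0² + 17100²) = 17100 Ω

17100 Ω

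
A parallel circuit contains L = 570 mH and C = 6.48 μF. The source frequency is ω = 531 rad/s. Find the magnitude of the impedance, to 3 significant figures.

X_L = ωL = 303 Ω
X_C = 1/(ωC) = 291 Ω
Parallel: admittances add. Y = 1/(jωL) + jωC
Y = (0 + j0.000137) S
|Y| = 0.000137 S → |Z| = 1/|Y| = 7300 Ω, ∠Z = −∠Y = -90.0°

7300 Ω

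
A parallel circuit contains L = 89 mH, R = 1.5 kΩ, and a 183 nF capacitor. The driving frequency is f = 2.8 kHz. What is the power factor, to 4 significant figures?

0.2501

ω = 2πf = 17590 rad/s
X_L = ωL = 1566 Ω
X_C = 1/(ωC) = 310.6 Ω
Parallel: admittances add. Y = 1/R + 1/(jωL) + jωC
Y = (0.0006667 + j0.002581) S
|Y| = 0.002666 S → |Z| = 1/|Y| = 375.2 Ω, ∠Z = −∠Y = -75.52°
cos φ = cos(-75.52°) = 0.2501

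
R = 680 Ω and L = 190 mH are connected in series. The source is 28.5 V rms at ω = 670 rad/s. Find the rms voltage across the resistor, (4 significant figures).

X_L = ωL = 127.3 Ω
Z = 680.0 + j127.3 Ω
|Z| = √(680.0² + 127.3²) = 691.8 Ω
I = V/|Z| = 41.20 mA
V_R = I·|Z_R| = 0.04120 × 680.0 = 28.01 V

28.01 V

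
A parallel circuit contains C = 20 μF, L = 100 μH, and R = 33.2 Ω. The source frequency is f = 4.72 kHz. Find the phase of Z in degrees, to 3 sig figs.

-83.3°

ω = 2πf = 29660 rad/s
X_L = ωL = 2.97 Ω
X_C = 1/(ωC) = 1.69 Ω
Parallel: admittances add. Y = 1/R + 1/(jωL) + jωC
Y = (0.0301 + j0.256) S
|Y| = 0.258 S → |Z| = 1/|Y| = 3.88 Ω, ∠Z = −∠Y = -83.3°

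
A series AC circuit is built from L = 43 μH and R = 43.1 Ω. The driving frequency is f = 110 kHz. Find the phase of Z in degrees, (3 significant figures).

ω = 2πf = 691200 rad/s
X_L = ωL = 29.7 Ω
Z = 43.1 + j29.7 Ω
|Z| = √(43.1² + 29.7²) = 52.4 Ω
∠Z = arctan(29.7/43.1) = 34.6°

34.6°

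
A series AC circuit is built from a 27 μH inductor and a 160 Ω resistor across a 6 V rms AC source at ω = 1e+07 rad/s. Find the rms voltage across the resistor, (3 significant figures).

3.06 V

X_L = ωL = 270 Ω
Z = 160 + j270 Ω
|Z| = √(160² + 270²) = 314 Ω
I = V/|Z| = 19.1 mA
V_R = I·|Z_R| = 0.0191 × 160 = 3.06 V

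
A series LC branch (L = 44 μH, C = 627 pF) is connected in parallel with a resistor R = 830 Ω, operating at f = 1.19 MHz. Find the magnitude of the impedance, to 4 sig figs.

114.6 Ω

ω = 2πf = 7.477e+06 rad/s
X_L = ωL = 329.0 Ω
X_C = 1/(ωC) = 213.3 Ω
Branch 1: Z₁ = R = 830.0 Ω
Branch 2 (series LC): Z₂ = j(X_L − X_C) = j115.7 Ω
Parallel: Z = Z₁Z₂/(Z₁+Z₂), |Z| = 114.6 Ω, ∠Z = 82.07°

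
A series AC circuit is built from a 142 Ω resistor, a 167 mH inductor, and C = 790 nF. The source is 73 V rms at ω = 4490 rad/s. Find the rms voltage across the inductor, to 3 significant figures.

X_L = ωL = 750 Ω
X_C = 1/(ωC) = 282 Ω
Net reactance X = X_L − X_C = 468 Ω
Z = 142 + j468 Ω
|Z| = √(142² + 468²) = 489 Ω
I = V/|Z| = 149 mA
V_L = I·|Z_L| = 0.149 × 750 = 112 V

112 V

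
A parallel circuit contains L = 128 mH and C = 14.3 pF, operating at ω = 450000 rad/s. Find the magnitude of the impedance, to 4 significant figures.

91520 Ω

X_L = ωL = 57600 Ω
X_C = 1/(ωC) = 155400 Ω
Parallel: admittances add. Y = 1/(jωL) + jωC
Y = (0 − j1.093e-05) S
|Y| = 1.093e-05 S → |Z| = 1/|Y| = 91520 Ω, ∠Z = −∠Y = 90.00°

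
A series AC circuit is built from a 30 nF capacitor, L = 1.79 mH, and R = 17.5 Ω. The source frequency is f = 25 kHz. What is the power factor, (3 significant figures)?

0.246

ω = 2πf = 157100 rad/s
X_L = ωL = 281 Ω
X_C = 1/(ωC) = 212 Ω
Net reactance X = X_L − X_C = 69.0 Ω
Z = 17.5 + j69.0 Ω
|Z| = √(17.5² + 69.0²) = 71.2 Ω
∠Z = arctan(69.0/17.5) = 75.8°
cos φ = cos(75.8°) = 0.246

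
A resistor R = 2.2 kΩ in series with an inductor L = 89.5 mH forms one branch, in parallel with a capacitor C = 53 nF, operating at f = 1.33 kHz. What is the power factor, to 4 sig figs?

0.8011

ω = 2πf = 8357 rad/s
X_L = ωL = 747.9 Ω
X_C = 1/(ωC) = 2258 Ω
Branch 1 (R+jX_L): Z₁ = 2200 + j747.9 Ω, |Z₁| = 2324 Ω
Branch 2 (−jX_C): Z₂ = −j2258 Ω
Parallel: Z = Z₁Z₂/(Z₁+Z₂), |Z| = 1966 Ω, ∠Z = -36.76°
cos φ = cos(-36.76°) = 0.8011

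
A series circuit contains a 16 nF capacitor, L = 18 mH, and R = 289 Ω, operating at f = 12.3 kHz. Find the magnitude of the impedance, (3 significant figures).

ω = 2πf = 77280 rad/s
X_L = ωL = 1390 Ω
X_C = 1/(ωC) = 809 Ω
Net reactance X = X_L − X_C = 582 Ω
Z = 289 + j582 Ω
|Z| = √(289² + 582²) = 650 Ω

650 Ω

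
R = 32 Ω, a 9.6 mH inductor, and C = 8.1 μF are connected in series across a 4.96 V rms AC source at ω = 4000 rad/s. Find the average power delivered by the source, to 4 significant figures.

728.4 mW

X_L = ωL = 38.40 Ω
X_C = 1/(ωC) = 30.86 Ω
Net reactance X = X_L − X_C = 7.536 Ω
Z = 32.00 + j7.536 Ω
|Z| = √(32.00² + 7.536²) = 32.88 Ω
∠Z = arctan(7.536/32.00) = 13.25°
I = V/|Z| = 150.9 mA
P = VI cos φ = 4.96 × 0.1509 × cos(13.25°) = 728.4 mW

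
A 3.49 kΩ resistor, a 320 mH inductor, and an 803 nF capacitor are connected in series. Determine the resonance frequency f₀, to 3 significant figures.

314 Hz

ω₀ = 1/√(LC) = 1/√(0.32 × 8.03e-07) = 1973 rad/s
f₀ = ω₀/(2π) = 314 Hz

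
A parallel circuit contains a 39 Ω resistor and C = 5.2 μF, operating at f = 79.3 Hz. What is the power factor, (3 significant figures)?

ω = 2πf = 498.3 rad/s
X_C = 1/(ωC) = 386 Ω
Parallel: admittances add. Y = 1/R + jωC
Y = (0.0256 + j0.00259) S
|Y| = 0.0258 S → |Z| = 1/|Y| = 38.8 Ω, ∠Z = −∠Y = -5.77°
cos φ = cos(-5.77°) = 0.995

0.995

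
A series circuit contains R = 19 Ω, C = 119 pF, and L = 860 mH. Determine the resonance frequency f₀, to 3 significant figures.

ω₀ = 1/√(LC) = 1/√(0.86 × 1.19e-10) = 98850 rad/s
f₀ = ω₀/(2π) = 15.7 kHz

15.7 kHz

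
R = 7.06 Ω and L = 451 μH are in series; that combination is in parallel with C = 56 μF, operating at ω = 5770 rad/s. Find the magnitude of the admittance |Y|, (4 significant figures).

303.9 mS

X_L = ωL = 2.602 Ω
X_C = 1/(ωC) = 3.095 Ω
Branch 1 (R+jX_L): Z₁ = 7.060 + j2.602 Ω, |Z₁| = 7.524 Ω
Branch 2 (−jX_C): Z₂ = −j3.095 Ω
Parallel: Z = Z₁Z₂/(Z₁+Z₂), |Z| = 3.290 Ω, ∠Z = -65.78°
|Y| = 1/|Z| = 303.9 mS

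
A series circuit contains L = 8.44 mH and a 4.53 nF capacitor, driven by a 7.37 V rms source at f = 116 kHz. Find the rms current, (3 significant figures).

ω = 2πf = 728800 rad/s
X_L = ωL = 6150 Ω
X_C = 1/(ωC) = 303 Ω
Net reactance X = X_L − X_C = 5850 Ω
Z = j5850 Ω
|Z| = √(0² + 5850²) = 5850 Ω
I = V/|Z| = 7.37/5850 = 1.26 mA

1.26 mA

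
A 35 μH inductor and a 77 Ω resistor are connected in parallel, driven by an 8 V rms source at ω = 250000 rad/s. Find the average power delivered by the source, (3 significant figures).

831 mW

X_L = ωL = 8.75 Ω
Parallel: admittances add. Y = 1/R + 1/(jωL)
Y = (0.0130 − j0.114) S
|Y| = 0.115 S → |Z| = 1/|Y| = 8.69 Ω, ∠Z = −∠Y = 83.5°
I = V/|Z| = 920 mA
P = VI cos φ = 8 × 0.920 × cos(83.5°) = 831 mW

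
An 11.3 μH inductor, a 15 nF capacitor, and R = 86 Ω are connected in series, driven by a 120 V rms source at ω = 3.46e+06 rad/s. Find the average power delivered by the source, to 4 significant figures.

159.0 W

X_L = ωL = 39.10 Ω
X_C = 1/(ωC) = 19.27 Ω
Net reactance X = X_L − X_C = 19.83 Ω
Z = 86.00 + j19.83 Ω
|Z| = √(86.00² + 19.83²) = 88.26 Ω
∠Z = arctan(19.83/86.00) = 12.98°
I = V/|Z| = 1.360 A
P = VI cos φ = 120 × 1.360 × cos(12.98°) = 159.0 W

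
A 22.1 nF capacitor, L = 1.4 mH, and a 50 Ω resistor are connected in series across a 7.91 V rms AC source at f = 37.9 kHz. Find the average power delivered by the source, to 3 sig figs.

136 mW

ω = 2πf = 238100 rad/s
X_L = ωL = 333 Ω
X_C = 1/(ωC) = 190 Ω
Net reactance X = X_L − X_C = 143 Ω
Z = 50.0 + j143 Ω
|Z| = √(50.0² + 143²) = 152 Ω
∠Z = arctan(143/50.0) = 70.8°
I = V/|Z| = 52.1 mA
P = VI cos φ = 7.91 × 0.0521 × cos(70.8°) = 136 mW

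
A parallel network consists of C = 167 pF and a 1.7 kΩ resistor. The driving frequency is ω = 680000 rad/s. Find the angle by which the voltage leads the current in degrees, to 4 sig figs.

-10.93°

X_C = 1/(ωC) = 8806 Ω
Parallel: admittances add. Y = 1/R + jωC
Y = (0.0005882 + j0.0001136) S
|Y| = 0.0005991 S → |Z| = 1/|Y| = 1669 Ω, ∠Z = −∠Y = -10.93°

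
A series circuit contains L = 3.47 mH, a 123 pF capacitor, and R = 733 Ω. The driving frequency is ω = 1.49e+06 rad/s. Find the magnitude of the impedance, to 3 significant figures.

787 Ω

X_L = ωL = 5170 Ω
X_C = 1/(ωC) = 5460 Ω
Net reactance X = X_L − X_C = -286 Ω
Z = 733 − j286 Ω
|Z| = √(733² + 286²) = 787 Ω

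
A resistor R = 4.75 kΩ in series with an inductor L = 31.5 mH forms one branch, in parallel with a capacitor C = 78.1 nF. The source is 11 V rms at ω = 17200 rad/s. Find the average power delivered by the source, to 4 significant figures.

25.15 mW

X_L = ωL = 541.8 Ω
X_C = 1/(ωC) = 744.4 Ω
Branch 1 (R+jX_L): Z₁ = 4750 + j541.8 Ω, |Z₁| = 4781 Ω
Branch 2 (−jX_C): Z₂ = −j744.4 Ω
Parallel: Z = Z₁Z₂/(Z₁+Z₂), |Z| = 748.6 Ω, ∠Z = -81.05°
I = V/|Z| = 14.69 mA
P = VI cos φ = 11 × 0.01469 × cos(-81.05°) = 25.15 mW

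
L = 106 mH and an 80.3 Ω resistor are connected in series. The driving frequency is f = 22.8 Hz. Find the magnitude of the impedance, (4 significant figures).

ω = 2πf = 143.3 rad/s
X_L = ωL = 15.19 Ω
Z = 80.30 + j15.19 Ω
|Z| = √(80.30² + 15.19²) = 81.72 Ω

81.72 Ω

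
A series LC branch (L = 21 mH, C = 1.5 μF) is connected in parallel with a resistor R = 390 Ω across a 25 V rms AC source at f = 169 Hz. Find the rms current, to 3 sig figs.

76.2 mA

ω = 2πf = 1062 rad/s
X_L = ωL = 22.3 Ω
X_C = 1/(ωC) = 628 Ω
Branch 1: Z₁ = R = 390 Ω
Branch 2 (series LC): Z₂ = j(X_L − X_C) = −j606 Ω
Parallel: Z = Z₁Z₂/(Z₁+Z₂), |Z| = 328 Ω, ∠Z = -32.8°
I = V/|Z| = 25/328 = 76.2 mA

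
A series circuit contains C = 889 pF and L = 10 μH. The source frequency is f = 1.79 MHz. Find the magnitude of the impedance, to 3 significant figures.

ω = 2πf = 1.125e+07 rad/s
X_L = ωL = 112 Ω
X_C = 1/(ωC) = 100 Ω
Net reactance X = X_L − X_C = 12.5 Ω
Z = j12.5 Ω
|Z| = √(0² + 12.5²) = 12.5 Ω

12.5 Ω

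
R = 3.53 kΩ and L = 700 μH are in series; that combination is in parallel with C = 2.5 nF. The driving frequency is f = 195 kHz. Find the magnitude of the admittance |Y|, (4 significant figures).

ω = 2πf = 1.225e+06 rad/s
X_L = ωL = 857.7 Ω
X_C = 1/(ωC) = 326.5 Ω
Branch 1 (R+jX_L): Z₁ = 3530 + j857.7 Ω, |Z₁| = 3633 Ω
Branch 2 (−jX_C): Z₂ = −j326.5 Ω
Parallel: Z = Z₁Z₂/(Z₁+Z₂), |Z| = 332.2 Ω, ∠Z = -84.90°
|Y| = 1/|Z| = 3.010 mS

3.010 mS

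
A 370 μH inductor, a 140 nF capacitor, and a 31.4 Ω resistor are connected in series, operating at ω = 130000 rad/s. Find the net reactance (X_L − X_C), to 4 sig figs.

-6.845 Ω

X_L = ωL = 48.10 Ω
X_C = 1/(ωC) = 54.95 Ω
X = 48.10 − 54.95 = -6.845 Ω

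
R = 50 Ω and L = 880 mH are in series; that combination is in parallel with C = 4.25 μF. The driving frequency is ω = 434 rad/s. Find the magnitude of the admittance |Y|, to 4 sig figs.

X_L = ωL = 381.9 Ω
X_C = 1/(ωC) = 542.2 Ω
Branch 1 (R+jX_L): Z₁ = 50.00 + j381.9 Ω, |Z₁| = 385.2 Ω
Branch 2 (−jX_C): Z₂ = −j542.2 Ω
Parallel: Z = Z₁Z₂/(Z₁+Z₂), |Z| = 1244 Ω, ∠Z = 65.21°
|Y| = 1/|Z| = 803.8 μS

803.8 μS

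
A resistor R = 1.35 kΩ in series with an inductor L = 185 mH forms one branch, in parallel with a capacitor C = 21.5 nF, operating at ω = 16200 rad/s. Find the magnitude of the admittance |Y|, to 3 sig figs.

144 μS

X_L = ωL = 3000 Ω
X_C = 1/(ωC) = 2870 Ω
Branch 1 (R+jX_L): Z₁ = 1350 + j3000 Ω, |Z₁| = 3290 Ω
Branch 2 (−jX_C): Z₂ = −j2870 Ω
Parallel: Z = Z₁Z₂/(Z₁+Z₂), |Z| = 6960 Ω, ∠Z = -29.6°
|Y| = 1/|Z| = 144 μS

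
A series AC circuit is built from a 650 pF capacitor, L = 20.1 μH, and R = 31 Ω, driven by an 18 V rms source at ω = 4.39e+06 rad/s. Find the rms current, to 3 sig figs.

X_L = ωL = 88.2 Ω
X_C = 1/(ωC) = 350 Ω
Net reactance X = X_L − X_C = -262 Ω
Z = 31.0 − j262 Ω
|Z| = √(31.0² + 262²) = 264 Ω
I = V/|Z| = 18/264 = 68.2 mA

68.2 mA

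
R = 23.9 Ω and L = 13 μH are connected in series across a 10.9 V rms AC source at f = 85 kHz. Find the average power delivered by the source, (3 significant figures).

4.58 W

ω = 2πf = 534100 rad/s
X_L = ωL = 6.94 Ω
Z = 23.9 + j6.94 Ω
|Z| = √(23.9² + 6.94²) = 24.9 Ω
∠Z = arctan(6.94/23.9) = 16.2°
I = V/|Z| = 438 mA
P = VI cos φ = 10.9 × 0.438 × cos(16.2°) = 4.58 W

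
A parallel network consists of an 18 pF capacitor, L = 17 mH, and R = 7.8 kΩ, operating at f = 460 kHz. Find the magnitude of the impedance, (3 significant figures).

ω = 2πf = 2.89e+06 rad/s
X_L = ωL = 49100 Ω
X_C = 1/(ωC) = 19200 Ω
Parallel: admittances add. Y = 1/R + 1/(jωL) + jωC
Y = (0.000128 + j3.17e-05) S
|Y| = 0.000132 S → |Z| = 1/|Y| = 7570 Ω, ∠Z = −∠Y = -13.9°

7570 Ω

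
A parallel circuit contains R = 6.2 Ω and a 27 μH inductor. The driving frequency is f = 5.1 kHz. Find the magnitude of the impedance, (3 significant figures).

0.857 Ω

ω = 2πf = 32040 rad/s
X_L = ωL = 0.865 Ω
Parallel: admittances add. Y = 1/R + 1/(jωL)
Y = (0.161 − j1.16) S
|Y| = 1.17 S → |Z| = 1/|Y| = 0.857 Ω, ∠Z = −∠Y = 82.1°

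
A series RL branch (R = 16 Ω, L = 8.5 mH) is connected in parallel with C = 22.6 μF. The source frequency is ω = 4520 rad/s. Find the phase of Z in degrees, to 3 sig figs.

-83.4°

X_L = ωL = 38.4 Ω
X_C = 1/(ωC) = 9.79 Ω
Branch 1 (R+jX_L): Z₁ = 16.0 + j38.4 Ω, |Z₁| = 41.6 Ω
Branch 2 (−jX_C): Z₂ = −j9.79 Ω
Parallel: Z = Z₁Z₂/(Z₁+Z₂), |Z| = 12.4 Ω, ∠Z = -83.4°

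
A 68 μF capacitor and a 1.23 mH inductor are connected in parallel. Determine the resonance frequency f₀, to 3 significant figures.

550 Hz

ω₀ = 1/√(LC) = 1/√(0.00123 × 6.8e-05) = 3458 rad/s
f₀ = ω₀/(2π) = 550 Hz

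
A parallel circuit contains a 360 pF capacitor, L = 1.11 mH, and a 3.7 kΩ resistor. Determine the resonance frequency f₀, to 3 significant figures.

ω₀ = 1/√(LC) = 1/√(0.00111 × 3.6e-10) = 1.582e+06 rad/s
f₀ = ω₀/(2π) = 252 kHz

252 kHz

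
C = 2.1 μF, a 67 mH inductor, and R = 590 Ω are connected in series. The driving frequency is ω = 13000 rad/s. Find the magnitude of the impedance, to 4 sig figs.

1022 Ω

X_L = ωL = 871.0 Ω
X_C = 1/(ωC) = 36.63 Ω
Net reactance X = X_L − X_C = 834.4 Ω
Z = 590.0 + j834.4 Ω
|Z| = √(590.0² + 834.4²) = 1022 Ω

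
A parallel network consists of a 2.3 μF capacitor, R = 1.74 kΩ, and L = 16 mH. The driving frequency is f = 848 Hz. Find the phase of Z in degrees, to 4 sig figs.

-42.39°

ω = 2πf = 5328 rad/s
X_L = ωL = 85.25 Ω
X_C = 1/(ωC) = 81.60 Ω
Parallel: admittances add. Y = 1/R + 1/(jωL) + jωC
Y = (0.0005747 + j0.0005246) S
|Y| = 0.0007781 S → |Z| = 1/|Y| = 1285 Ω, ∠Z = −∠Y = -42.39°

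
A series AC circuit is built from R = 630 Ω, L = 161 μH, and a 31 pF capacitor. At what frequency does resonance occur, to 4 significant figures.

ω₀ = 1/√(LC) = 1/√(0.000161 × 3.1e-11) = 1.415e+07 rad/s
f₀ = ω₀/(2π) = 2.253 MHz

2.253 MHz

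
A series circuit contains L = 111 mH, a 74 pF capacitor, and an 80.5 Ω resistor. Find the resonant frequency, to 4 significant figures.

55.53 kHz

ω₀ = 1/√(LC) = 1/√(0.111 × 7.4e-11) = 348900 rad/s
f₀ = ω₀/(2π) = 55.53 kHz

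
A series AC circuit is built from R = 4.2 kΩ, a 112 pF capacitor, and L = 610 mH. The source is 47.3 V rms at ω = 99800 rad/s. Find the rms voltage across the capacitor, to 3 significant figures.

146 V

X_L = ωL = 60900 Ω
X_C = 1/(ωC) = 89500 Ω
Net reactance X = X_L − X_C = -28600 Ω
Z = 4200 − j28600 Ω
|Z| = √(4200² + 28600²) = 28900 Ω
I = V/|Z| = 1.64 mA
V_C = I·|Z_C| = 0.00164 × 89500 = 146 V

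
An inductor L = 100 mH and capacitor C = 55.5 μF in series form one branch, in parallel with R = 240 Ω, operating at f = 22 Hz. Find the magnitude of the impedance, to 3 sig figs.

ω = 2πf = 138.2 rad/s
X_L = ωL = 13.8 Ω
X_C = 1/(ωC) = 130 Ω
Branch 1: Z₁ = R = 240 Ω
Branch 2 (series LC): Z₂ = j(X_L − X_C) = −j117 Ω
Parallel: Z = Z₁Z₂/(Z₁+Z₂), |Z| = 105 Ω, ∠Z = -64.1°

105 Ω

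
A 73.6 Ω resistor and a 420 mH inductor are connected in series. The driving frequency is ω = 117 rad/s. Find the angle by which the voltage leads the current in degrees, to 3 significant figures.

33.7°

X_L = ωL = 49.1 Ω
Z = 73.6 + j49.1 Ω
|Z| = √(73.6² + 49.1²) = 88.5 Ω
∠Z = arctan(49.1/73.6) = 33.7°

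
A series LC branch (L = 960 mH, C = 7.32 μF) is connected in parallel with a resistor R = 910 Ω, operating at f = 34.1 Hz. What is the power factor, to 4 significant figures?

ω = 2πf = 214.3 rad/s
X_L = ωL = 205.7 Ω
X_C = 1/(ωC) = 637.6 Ω
Branch 1: Z₁ = R = 910.0 Ω
Branch 2 (series LC): Z₂ = j(X_L − X_C) = −j431.9 Ω
Parallel: Z = Z₁Z₂/(Z₁+Z₂), |Z| = 390.2 Ω, ∠Z = -64.61°
cos φ = cos(-64.61°) = 0.4288

0.4288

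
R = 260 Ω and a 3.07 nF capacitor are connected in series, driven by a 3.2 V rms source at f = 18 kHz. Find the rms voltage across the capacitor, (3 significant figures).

3.19 V

ω = 2πf = 113100 rad/s
X_C = 1/(ωC) = 2880 Ω
Z = 260 − j2880 Ω
|Z| = √(260² + 2880²) = 2890 Ω
I = V/|Z| = 1.11 mA
V_C = I·|Z_C| = 0.00111 × 2880 = 3.19 V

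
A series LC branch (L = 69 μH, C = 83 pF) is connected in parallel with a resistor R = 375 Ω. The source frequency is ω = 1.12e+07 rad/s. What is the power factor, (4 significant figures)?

X_L = ωL = 772.8 Ω
X_C = 1/(ωC) = 1076 Ω
Branch 1: Z₁ = R = 375.0 Ω
Branch 2 (series LC): Z₂ = j(X_L − X_C) = −j302.9 Ω
Parallel: Z = Z₁Z₂/(Z₁+Z₂), |Z| = 235.6 Ω, ∠Z = -51.07°
cos φ = cos(-51.07°) = 0.6284

0.6284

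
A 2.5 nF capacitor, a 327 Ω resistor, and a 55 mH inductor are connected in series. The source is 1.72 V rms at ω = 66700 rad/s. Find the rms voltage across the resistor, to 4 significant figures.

0.2392 V

X_L = ωL = 3668 Ω
X_C = 1/(ωC) = 5997 Ω
Net reactance X = X_L − X_C = -2329 Ω
Z = 327.0 − j2329 Ω
|Z| = √(327.0² + 2329²) = 2351 Ω
I = V/|Z| = 731.5 μA
V_R = I·|Z_R| = 0.0007315 × 327.0 = 0.2392 V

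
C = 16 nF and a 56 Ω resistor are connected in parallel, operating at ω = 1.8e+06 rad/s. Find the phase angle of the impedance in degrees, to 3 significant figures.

-58.2°

X_C = 1/(ωC) = 34.7 Ω
Parallel: admittances add. Y = 1/R + jωC
Y = (0.0179 + j0.0288) S
|Y| = 0.0339 S → |Z| = 1/|Y| = 29.5 Ω, ∠Z = −∠Y = -58.2°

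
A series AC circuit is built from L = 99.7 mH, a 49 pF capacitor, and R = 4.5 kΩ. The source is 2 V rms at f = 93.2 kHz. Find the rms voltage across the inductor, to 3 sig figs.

ω = 2πf = 585600 rad/s
X_L = ωL = 58400 Ω
X_C = 1/(ωC) = 34900 Ω
Net reactance X = X_L − X_C = 23500 Ω
Z = 4500 + j23500 Ω
|Z| = √(4500² + 23500²) = 24000 Ω
I = V/|Z| = 83.5 μA
V_L = I·|Z_L| = 8.35e-05 × 58400 = 4.87 V

4.87 V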